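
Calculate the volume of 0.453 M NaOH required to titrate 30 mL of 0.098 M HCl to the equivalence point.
V_{base} = 6.5 mL

At equivalence: moles acid = moles base.
moles HCl = 0.098 M × 0.03 L = 0.00294 mol
V_NaOH = 0.00294 mol ÷ 0.453 M = 0.00649 L = 6.5 mL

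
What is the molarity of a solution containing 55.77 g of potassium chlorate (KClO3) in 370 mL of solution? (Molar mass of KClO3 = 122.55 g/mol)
Moles of KClO3 = 55.77 g ÷ 122.55 g/mol = 0.45508 mol
Volume = 370 mL = 0.37 L
Molarity = 0.45508 mol ÷ 0.37 L = 1.23 M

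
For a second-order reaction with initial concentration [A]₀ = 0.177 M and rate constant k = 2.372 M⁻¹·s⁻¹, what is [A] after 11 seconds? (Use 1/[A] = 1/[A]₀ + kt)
0.0315 M

1/[A] = 1/[A]₀ + k·t = 1/0.177 + (2.372)·(11) = 5.6497 + 26.0920 = 31.7417
[A] = 1/31.7417 = 0.0315 M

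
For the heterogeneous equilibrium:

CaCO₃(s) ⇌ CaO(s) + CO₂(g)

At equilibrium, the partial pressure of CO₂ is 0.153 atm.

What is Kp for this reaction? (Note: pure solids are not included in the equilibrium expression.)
K_p = 0.153

Solids (CaCO₃, CaO) have activity 1 and are excluded.
Kp = P(CO₂) = 0.153.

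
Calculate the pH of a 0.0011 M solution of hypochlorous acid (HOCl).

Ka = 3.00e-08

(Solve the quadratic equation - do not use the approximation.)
pH = 5.24

x² + Ka×x - Ka×C = 0. Using quadratic formula: [H⁺] = 5.7296e-06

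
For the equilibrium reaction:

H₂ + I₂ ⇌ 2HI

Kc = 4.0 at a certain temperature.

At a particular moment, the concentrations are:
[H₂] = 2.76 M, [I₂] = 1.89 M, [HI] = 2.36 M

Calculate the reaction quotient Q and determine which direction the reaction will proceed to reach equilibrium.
Q = 1.068, Q < K, reaction proceeds forward (toward products)

Q = ([HI]^2) / ([H₂] × [I₂])
  = ((2.36)^2) / ((2.76)·(1.89)) = 5.5696/5.2164 = 1.068
Since Q = 1.068 < Kc = 4.0, the reaction proceeds forward (toward products) to reach equilibrium.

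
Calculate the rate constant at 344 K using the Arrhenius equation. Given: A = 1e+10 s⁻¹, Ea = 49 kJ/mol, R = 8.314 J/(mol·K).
3.63e+02 s⁻¹

k = A·exp(-Ea/(R·T)) = 1e+10·exp(-49000/(8.314·344)) = 1e+10·exp(-17.1328) = 1e+10·3.6252e-08 = 3.63e+02 s⁻¹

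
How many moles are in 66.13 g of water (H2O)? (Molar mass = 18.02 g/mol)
Moles = 66.13 g ÷ 18.02 g/mol = 3.67 mol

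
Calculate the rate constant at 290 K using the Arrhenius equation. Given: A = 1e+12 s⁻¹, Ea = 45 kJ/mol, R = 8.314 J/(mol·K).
7.84e+03 s⁻¹

k = A·exp(-Ea/(R·T)) = 1e+12·exp(-45000/(8.314·290)) = 1e+12·exp(-18.6640) = 1e+12·7.8403e-09 = 7.84e+03 s⁻¹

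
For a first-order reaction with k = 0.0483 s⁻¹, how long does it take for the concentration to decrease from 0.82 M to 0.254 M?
24.26 s

From ln[A] = ln[A]₀ - k·t: t = ln([A]₀/[A])/k = ln(0.82/0.254)/0.0483 = ln(3.2283)/0.0483 = 1.1720/0.0483 = 24.26 s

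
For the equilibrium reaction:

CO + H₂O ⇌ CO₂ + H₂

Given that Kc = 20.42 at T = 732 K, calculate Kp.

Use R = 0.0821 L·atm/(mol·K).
K_p = 20.4200

Δn = (moles gaseous products) − (moles gaseous reactants) = 0
T = 732 K; RT = 0.0821 × 732 = 60.0972
Kp = Kc·(RT)^Δn = 20.42 × (60.0972)^0 = 20.42 × 1 = 20.4200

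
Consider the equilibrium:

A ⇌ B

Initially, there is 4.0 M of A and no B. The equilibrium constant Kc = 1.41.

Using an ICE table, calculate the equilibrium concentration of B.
[B] = 2.340 M

ICE: [A] = 4.0 − x, [B] = x.
Kc = x/(4.0 − x) = 1.41 ⇒ x = 1.41·4.0/(1 + 1.41) = 5.64/2.41 = 2.34.
[B] = x = 2.340 M.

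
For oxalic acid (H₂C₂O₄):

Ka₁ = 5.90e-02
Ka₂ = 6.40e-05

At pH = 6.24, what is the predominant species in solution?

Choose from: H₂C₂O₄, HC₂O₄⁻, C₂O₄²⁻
C₂O₄²⁻

pKa1 = 1.23, pKa2 = 4.19. Each pKa is the crossover between adjacent species; pH = 6.24 lies in the region where C₂O₄²⁻ predominates.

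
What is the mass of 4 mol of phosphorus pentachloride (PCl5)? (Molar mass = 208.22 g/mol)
Mass = 4 mol × 208.22 g/mol = 832.9 g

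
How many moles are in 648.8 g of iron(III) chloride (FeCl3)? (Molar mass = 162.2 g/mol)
Moles = 648.8 g ÷ 162.2 g/mol = 4 mol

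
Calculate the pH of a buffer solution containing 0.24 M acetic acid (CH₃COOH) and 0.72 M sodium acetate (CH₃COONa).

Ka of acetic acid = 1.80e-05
pH = 5.22

pKa = -log(1.80e-05) = 4.74. pH = pKa + log([A⁻]/[HA]) = 4.74 + log(0.72/0.24)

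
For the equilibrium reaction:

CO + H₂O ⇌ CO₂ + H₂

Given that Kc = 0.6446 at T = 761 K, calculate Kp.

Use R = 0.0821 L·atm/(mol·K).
K_p = 0.6446

Δn = (moles gaseous products) − (moles gaseous reactants) = 0
T = 761 K; RT = 0.0821 × 761 = 62.4781
Kp = Kc·(RT)^Δn = 0.6446 × (62.4781)^0 = 0.6446 × 1 = 0.6446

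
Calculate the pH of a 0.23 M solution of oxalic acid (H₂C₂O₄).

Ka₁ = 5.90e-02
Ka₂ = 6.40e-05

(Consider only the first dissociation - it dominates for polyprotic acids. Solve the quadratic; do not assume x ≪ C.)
pH = 1.04

x² + Ka₁·x − Ka₁·C = 0 with Ka₁ = 5.90e-02, C = 0.23.
x = (−Ka₁ + √(Ka₁² + 4·Ka₁·C))/2 = 9.0668e-02 M, so pH = 1.04.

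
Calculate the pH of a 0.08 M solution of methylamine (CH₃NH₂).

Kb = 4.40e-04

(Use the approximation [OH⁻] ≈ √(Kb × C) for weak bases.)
pH = 11.77

[OH⁻] = √(Kb × C) = √(4.40e-04 × 0.08) = 5.9330e-03. pOH = 2.23, pH = 14 - pOH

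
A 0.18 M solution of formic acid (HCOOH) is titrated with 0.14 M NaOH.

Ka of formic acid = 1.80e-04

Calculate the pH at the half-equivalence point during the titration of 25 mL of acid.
pH = pKa = 3.74

At the half-equivalence point, [HA] = [A⁻], so by Henderson–Hasselbalch pH = pKa + log(1) = pKa.
pKa = −log(1.80e-04) = 3.74.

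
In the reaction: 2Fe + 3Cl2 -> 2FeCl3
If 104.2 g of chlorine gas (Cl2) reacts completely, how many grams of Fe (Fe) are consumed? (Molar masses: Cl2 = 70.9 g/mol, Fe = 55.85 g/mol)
Moles of Cl2 = 104.2 g ÷ 70.9 g/mol = 1.46968 mol
Mole ratio: 2 mol Fe / 3 mol Cl2
Moles of Fe = 1.46968 × (2/3) = 0.979784 mol
Mass of Fe = 0.979784 mol × 55.85 g/mol = 54.72 g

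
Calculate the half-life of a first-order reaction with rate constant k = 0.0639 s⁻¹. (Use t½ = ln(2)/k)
10.85 s

t½ = ln(2)/k = 0.6931/0.0639 = 10.85 s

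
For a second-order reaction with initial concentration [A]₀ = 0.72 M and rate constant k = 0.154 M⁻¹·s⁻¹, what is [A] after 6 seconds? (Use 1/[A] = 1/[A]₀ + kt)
0.4324 M

1/[A] = 1/[A]₀ + k·t = 1/0.72 + (0.154)·(6) = 1.3889 + 0.9240 = 2.3129
[A] = 1/2.3129 = 0.4324 M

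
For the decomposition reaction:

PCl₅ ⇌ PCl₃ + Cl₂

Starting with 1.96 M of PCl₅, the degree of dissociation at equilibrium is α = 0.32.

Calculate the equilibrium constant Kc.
K_c = 0.2952

x = α·[A]₀ = 0.32 × 1.96 = 0.6272 M dissociated.
At eq: [PCl₅] = 1.96 − 0.6272 = 1.333 M; [PCl₃] = [Cl₂] = x = 0.6272 M.
Kc = [PCl₃][Cl₂]/[PCl₅] = (0.6272)²/1.333 = 0.2952.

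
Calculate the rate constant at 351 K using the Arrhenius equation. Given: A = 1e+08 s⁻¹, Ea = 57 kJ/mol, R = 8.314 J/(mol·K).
3.29e-01 s⁻¹

k = A·exp(-Ea/(R·T)) = 1e+08·exp(-57000/(8.314·351)) = 1e+08·exp(-19.5325) = 1e+08·3.2896e-09 = 3.29e-01 s⁻¹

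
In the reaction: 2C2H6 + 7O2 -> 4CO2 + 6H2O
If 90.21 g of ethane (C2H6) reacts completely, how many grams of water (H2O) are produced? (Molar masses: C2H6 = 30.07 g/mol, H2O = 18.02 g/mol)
Moles of C2H6 = 90.21 g ÷ 30.07 g/mol = 3 mol
Mole ratio: 6 mol H2O / 2 mol C2H6
Moles of H2O = 3 × (6/2) = 9 mol
Mass of H2O = 9 mol × 18.02 g/mol = 162.2 g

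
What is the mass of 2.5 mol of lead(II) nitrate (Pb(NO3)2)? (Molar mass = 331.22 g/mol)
Mass = 2.5 mol × 331.22 g/mol = 828.1 g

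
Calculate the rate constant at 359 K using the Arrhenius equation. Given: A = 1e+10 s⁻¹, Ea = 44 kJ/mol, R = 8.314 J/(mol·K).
3.96e+03 s⁻¹

k = A·exp(-Ea/(R·T)) = 1e+10·exp(-44000/(8.314·359)) = 1e+10·exp(-14.7417) = 1e+10·3.9605e-07 = 3.96e+03 s⁻¹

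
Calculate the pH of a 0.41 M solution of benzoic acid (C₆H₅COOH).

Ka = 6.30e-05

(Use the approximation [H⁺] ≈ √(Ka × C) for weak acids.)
pH = 2.29

[H⁺] = √(Ka × C) = √(6.30e-05 × 0.41) = 5.0823e-03. pH = -log(5.0823e-03)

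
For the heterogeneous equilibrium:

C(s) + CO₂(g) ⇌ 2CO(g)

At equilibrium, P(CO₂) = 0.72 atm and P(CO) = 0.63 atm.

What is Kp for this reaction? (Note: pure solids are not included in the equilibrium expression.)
K_p = 0.551

Solid C is excluded.
Kp = P(CO)²/P(CO₂) = (0.63)²/0.72 = 0.3969/0.72 = 0.551.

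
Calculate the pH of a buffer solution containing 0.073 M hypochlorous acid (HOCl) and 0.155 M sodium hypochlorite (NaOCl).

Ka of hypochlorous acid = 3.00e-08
pH = 7.85

pKa = -log(3.00e-08) = 7.52. pH = pKa + log([A⁻]/[HA]) = 7.52 + log(0.155/0.073)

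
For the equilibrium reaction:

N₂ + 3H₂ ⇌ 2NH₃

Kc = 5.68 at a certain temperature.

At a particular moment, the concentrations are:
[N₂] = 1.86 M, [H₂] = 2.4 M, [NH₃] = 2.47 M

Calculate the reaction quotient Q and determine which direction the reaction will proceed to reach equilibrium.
Q = 0.237, Q < K, reaction proceeds forward (toward products)

Q = ([NH₃]^2) / ([N₂] × [H₂]^3)
  = ((2.47)^2) / ((1.86)·(2.4)^3) = 6.1009/25.713 = 0.2373
Since Q = 0.2373 < Kc = 5.68, the reaction proceeds forward (toward products) to reach equilibrium.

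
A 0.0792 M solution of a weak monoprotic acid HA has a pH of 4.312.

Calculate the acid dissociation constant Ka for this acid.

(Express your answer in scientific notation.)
K_a = 3.00e-08

[H⁺] = 10^(−pH) = 10^(−4.312) = 4.875e-05 M. For HA ⇌ H⁺ + A⁻, Ka = x²/(C − x) = (4.875e-05)²/(0.0792 − 4.875e-05) = 3.00e-08.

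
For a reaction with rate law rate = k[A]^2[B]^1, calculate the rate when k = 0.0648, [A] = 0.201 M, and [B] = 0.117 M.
0.0003063 M/s

rate = k·[A]^2·[B]^1 = 0.0648·(0.201)^2·(0.117)^1 = 0.0648·0.040401·0.117 = 0.0003063 M/s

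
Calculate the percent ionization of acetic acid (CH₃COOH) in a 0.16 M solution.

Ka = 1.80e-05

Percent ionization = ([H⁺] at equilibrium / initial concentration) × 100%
Percent ionization = 1.06%

Let x = [H⁺]. Ka = x²/(C - x) ⇒ x² + (1.80e-05)x - (1.80e-05)(0.16) = 0. x = 1.6881e-03. Percent = (1.6881e-03/0.16) × 100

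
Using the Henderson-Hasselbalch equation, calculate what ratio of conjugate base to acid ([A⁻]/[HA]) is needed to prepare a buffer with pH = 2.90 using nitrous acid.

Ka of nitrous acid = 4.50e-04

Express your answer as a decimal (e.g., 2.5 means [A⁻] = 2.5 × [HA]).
[A⁻]/[HA] = 0.357

pKa = −log(4.50e-04) = 3.3468. pH = pKa + log([A⁻]/[HA]). 2.90 = 3.3468 + log(ratio). log(ratio) = 2.90 − 3.3468 = -0.4468. ratio = 10^(-0.4468) = 0.357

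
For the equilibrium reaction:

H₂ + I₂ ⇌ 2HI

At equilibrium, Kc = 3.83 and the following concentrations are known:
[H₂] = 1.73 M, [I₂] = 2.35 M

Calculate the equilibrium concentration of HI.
[HI] = 3.9460 M

Kc = ([HI]^2) / ([H₂] × [I₂]) = 3.83
[HI]^2 = Kc · (reactant terms)/(other product terms) = 3.83 · 4.0655 / 1 = 15.571
[HI] = (15.571)^(1/2) = 3.9460 M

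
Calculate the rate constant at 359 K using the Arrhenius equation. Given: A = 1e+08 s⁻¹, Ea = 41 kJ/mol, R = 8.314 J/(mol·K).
1.08e+02 s⁻¹

k = A·exp(-Ea/(R·T)) = 1e+08·exp(-41000/(8.314·359)) = 1e+08·exp(-13.7366) = 1e+08·1.0821e-06 = 1.08e+02 s⁻¹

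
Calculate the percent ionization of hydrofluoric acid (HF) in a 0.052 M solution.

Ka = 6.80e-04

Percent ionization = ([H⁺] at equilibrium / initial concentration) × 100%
Percent ionization = 10.8%

Let x = [H⁺]. Ka = x²/(C - x) ⇒ x² + (6.80e-04)x - (6.80e-04)(0.052) = 0. x = 5.6161e-03. Percent = (5.6161e-03/0.052) × 100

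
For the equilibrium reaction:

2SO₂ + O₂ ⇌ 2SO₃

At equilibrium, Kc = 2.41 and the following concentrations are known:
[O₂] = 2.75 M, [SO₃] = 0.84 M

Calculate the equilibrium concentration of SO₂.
[SO₂] = 0.3263 M

Kc = ([SO₃]^2) / ([SO₂]^2 × [O₂]) = 2.41
[SO₂]^2 = (product terms)/(Kc · other reactant terms) = 0.7056 / (2.41 · 2.75) = 0.10647
[SO₂] = (0.10647)^(1/2) = 0.3263 M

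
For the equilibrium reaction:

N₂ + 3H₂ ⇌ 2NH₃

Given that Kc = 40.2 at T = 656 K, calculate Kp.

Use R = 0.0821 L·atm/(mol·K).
K_p = 0.0139

Δn = (moles gaseous products) − (moles gaseous reactants) = -2
T = 656 K; RT = 0.0821 × 656 = 53.8576
Kp = Kc·(RT)^Δn = 40.2 × (53.8576)^-2 = 40.2 × 0.000344751 = 0.0139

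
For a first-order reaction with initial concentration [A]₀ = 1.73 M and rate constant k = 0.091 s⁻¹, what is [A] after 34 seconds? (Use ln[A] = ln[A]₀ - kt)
0.0784 M

ln[A] = ln[A]₀ - k·t = ln(1.73) - (0.091)·(34) = 0.5481 - 3.0940 = -2.5459
[A] = e^(-2.5459) = 0.0784 M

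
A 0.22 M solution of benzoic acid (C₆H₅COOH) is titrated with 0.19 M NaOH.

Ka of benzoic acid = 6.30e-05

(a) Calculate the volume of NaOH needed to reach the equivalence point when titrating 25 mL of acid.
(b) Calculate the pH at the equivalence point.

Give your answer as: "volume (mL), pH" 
V = 28.9 mL, pH = 8.60

(a) At equivalence: moles acid = moles base.
moles acid = 0.22 × 0.025 = 0.0055 mol; V_NaOH = 0.0055/0.19 = 0.02895 L = 28.9 mL.
(b) At equivalence, all acid → conjugate base A⁻ at [A⁻] = 0.0055/0.05395 = 0.102 M.
Kb = Kw/Ka = 1.0e-14/6.30e-05 = 1.587e-10; [OH⁻] = √(Kb·[A⁻]) = 4.023e-06; pOH = 5.40; pH = 14 − pOH = 8.60.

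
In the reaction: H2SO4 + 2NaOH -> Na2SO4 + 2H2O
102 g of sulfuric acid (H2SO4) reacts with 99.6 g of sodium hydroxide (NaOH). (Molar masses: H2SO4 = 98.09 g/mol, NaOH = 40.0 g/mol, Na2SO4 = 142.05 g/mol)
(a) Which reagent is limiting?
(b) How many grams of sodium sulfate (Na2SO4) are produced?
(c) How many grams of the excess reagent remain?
(a) H2SO4, (b) 147.7 g, (c) 16.41 g

Moles of H2SO4 = 102 g ÷ 98.09 g/mol = 1.03986 mol
Moles of NaOH = 99.6 g ÷ 40.0 g/mol = 2.49 mol
Moles ÷ coefficient: H2SO4: 1.03986/1 = 1.04, NaOH: 2.49/2 = 1.245
(a) H2SO4 has the smaller value, so H2SO4 is the limiting reagent.
(b) Moles of Na2SO4 = 1.03986 mol H2SO4 × (1/1) = 1.03986 mol; mass = 1.03986 mol × 142.05 g/mol = 147.7 g
(c) NaOH consumed = 1.03986 × (2/1) = 2.07972 mol; remaining = 2.49 − 2.07972 = 0.410277 mol; mass = 0.410277 mol × 40.0 g/mol = 16.41 g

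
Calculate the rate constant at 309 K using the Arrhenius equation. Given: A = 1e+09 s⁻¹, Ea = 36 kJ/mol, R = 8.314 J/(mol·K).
8.21e+02 s⁻¹

k = A·exp(-Ea/(R·T)) = 1e+09·exp(-36000/(8.314·309)) = 1e+09·exp(-14.0131) = 1e+09·8.2071e-07 = 8.21e+02 s⁻¹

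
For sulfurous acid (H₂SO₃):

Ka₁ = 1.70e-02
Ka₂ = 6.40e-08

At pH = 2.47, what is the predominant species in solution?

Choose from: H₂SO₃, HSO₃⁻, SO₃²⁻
HSO₃⁻

pKa1 = 1.77, pKa2 = 7.19. Each pKa is the crossover between adjacent species; pH = 2.47 lies in the region where HSO₃⁻ predominates.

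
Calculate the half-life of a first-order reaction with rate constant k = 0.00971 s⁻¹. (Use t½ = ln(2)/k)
71.38 s

t½ = ln(2)/k = 0.6931/0.00971 = 71.38 s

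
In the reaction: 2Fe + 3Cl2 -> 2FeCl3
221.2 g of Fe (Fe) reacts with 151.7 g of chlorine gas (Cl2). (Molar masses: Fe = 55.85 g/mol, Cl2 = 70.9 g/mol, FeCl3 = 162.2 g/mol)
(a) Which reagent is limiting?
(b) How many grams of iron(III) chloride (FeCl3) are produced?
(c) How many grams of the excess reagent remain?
(a) Cl2, (b) 231.4 g, (c) 141.5 g

Moles of Fe = 221.2 g ÷ 55.85 g/mol = 3.96061 mol
Moles of Cl2 = 151.7 g ÷ 70.9 g/mol = 2.13963 mol
Moles ÷ coefficient: Fe: 3.96061/2 = 1.98, Cl2: 2.13963/3 = 0.7132
(a) Cl2 has the smaller value, so Cl2 is the limiting reagent.
(b) Moles of FeCl3 = 2.13963 mol Cl2 × (2/3) = 1.42642 mol; mass = 1.42642 mol × 162.2 g/mol = 231.4 g
(c) Fe consumed = 2.13963 × (2/3) = 1.42642 mol; remaining = 3.96061 − 1.42642 = 2.53419 mol; mass = 2.53419 mol × 55.85 g/mol = 141.5 g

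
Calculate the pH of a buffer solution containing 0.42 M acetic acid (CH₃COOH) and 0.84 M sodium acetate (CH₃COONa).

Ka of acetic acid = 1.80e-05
pH = 5.05

pKa = -log(1.80e-05) = 4.74. pH = pKa + log([A⁻]/[HA]) = 4.74 + log(0.84/0.42)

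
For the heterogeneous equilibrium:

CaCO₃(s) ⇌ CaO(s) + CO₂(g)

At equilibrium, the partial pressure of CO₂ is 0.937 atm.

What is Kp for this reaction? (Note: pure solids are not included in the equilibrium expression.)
K_p = 0.937

Solids (CaCO₃, CaO) have activity 1 and are excluded.
Kp = P(CO₂) = 0.937.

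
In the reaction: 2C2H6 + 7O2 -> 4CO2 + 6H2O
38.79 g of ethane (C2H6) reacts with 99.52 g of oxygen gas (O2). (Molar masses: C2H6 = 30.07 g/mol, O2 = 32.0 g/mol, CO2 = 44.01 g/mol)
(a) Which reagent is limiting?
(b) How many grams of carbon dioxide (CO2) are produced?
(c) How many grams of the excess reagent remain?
(a) O2, (b) 78.21 g, (c) 12.07 g

Moles of C2H6 = 38.79 g ÷ 30.07 g/mol = 1.28999 mol
Moles of O2 = 99.52 g ÷ 32.0 g/mol = 3.11 mol
Moles ÷ coefficient: C2H6: 1.28999/2 = 0.645, O2: 3.11/7 = 0.4443
(a) O2 has the smaller value, so O2 is the limiting reagent.
(b) Moles of CO2 = 3.11 mol O2 × (4/7) = 1.77714 mol; mass = 1.77714 mol × 44.01 g/mol = 78.21 g
(c) C2H6 consumed = 3.11 × (2/7) = 0.888571 mol; remaining = 1.28999 − 0.888571 = 0.401419 mol; mass = 0.401419 mol × 30.07 g/mol = 12.07 g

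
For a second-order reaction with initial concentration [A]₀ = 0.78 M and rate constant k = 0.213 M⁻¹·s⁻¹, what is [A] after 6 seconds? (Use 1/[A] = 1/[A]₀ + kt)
0.3906 M

1/[A] = 1/[A]₀ + k·t = 1/0.78 + (0.213)·(6) = 1.2821 + 1.2780 = 2.5601
[A] = 1/2.5601 = 0.3906 M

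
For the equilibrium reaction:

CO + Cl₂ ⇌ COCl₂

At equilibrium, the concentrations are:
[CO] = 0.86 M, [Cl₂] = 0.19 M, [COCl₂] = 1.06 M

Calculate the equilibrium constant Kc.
K_c = 6.4871

Kc = ([COCl₂]) / ([CO] × [Cl₂])
   = ((1.06)) / ((0.86)·(0.19))
   = 1.06 / 0.1634 = 6.4871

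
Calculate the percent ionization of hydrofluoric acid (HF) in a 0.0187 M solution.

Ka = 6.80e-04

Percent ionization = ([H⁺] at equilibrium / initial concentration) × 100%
Percent ionization = 17.3%

Let x = [H⁺]. Ka = x²/(C - x) ⇒ x² + (6.80e-04)x - (6.80e-04)(0.0187) = 0. x = 3.2421e-03. Percent = (3.2421e-03/0.0187) × 100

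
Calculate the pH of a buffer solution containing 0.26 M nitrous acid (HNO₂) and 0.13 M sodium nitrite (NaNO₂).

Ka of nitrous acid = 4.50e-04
pH = 3.05

pKa = -log(4.50e-04) = 3.35. pH = pKa + log([A⁻]/[HA]) = 3.35 + log(0.13/0.26)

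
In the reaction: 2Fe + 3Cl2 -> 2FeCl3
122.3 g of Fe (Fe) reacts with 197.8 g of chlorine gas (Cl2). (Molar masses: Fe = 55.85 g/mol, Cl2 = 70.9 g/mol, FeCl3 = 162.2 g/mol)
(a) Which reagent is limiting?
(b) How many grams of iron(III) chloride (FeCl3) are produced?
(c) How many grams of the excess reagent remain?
(a) Cl2, (b) 301.7 g, (c) 18.42 g

Moles of Fe = 122.3 g ÷ 55.85 g/mol = 2.18979 mol
Moles of Cl2 = 197.8 g ÷ 70.9 g/mol = 2.78984 mol
Moles ÷ coefficient: Fe: 2.18979/2 = 1.095, Cl2: 2.78984/3 = 0.9299
(a) Cl2 has the smaller value, so Cl2 is the limiting reagent.
(b) Moles of FeCl3 = 2.78984 mol Cl2 × (2/3) = 1.8599 mol; mass = 1.8599 mol × 162.2 g/mol = 301.7 g
(c) Fe consumed = 2.78984 × (2/3) = 1.8599 mol; remaining = 2.18979 − 1.8599 = 0.329898 mol; mass = 0.329898 mol × 55.85 g/mol = 18.42 g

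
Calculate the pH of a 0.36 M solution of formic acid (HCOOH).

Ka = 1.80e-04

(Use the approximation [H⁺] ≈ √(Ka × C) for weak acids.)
pH = 2.09

[H⁺] = √(Ka × C) = √(1.80e-04 × 0.36) = 8.0498e-03. pH = -log(8.0498e-03)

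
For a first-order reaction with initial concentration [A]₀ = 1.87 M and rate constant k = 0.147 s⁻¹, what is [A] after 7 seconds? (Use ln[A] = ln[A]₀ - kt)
0.6683 M

ln[A] = ln[A]₀ - k·t = ln(1.87) - (0.147)·(7) = 0.6259 - 1.0290 = -0.4031
[A] = e^(-0.4031) = 0.6683 M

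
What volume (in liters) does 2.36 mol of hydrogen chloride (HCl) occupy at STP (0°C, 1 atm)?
At STP, 1 mol of gas occupies 22.4 L
Volume = 2.36 mol × 22.4 L/mol = 52.86 L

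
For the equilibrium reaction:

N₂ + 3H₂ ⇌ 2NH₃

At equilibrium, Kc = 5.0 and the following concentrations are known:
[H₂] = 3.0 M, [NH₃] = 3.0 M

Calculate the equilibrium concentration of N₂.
[N₂] = 0.0667 M

Kc = ([NH₃]^2) / ([N₂] × [H₂]^3) = 5.0
[N₂]^1 = (product terms)/(Kc · other reactant terms) = 9 / (5.0 · 27) = 0.066667
[N₂] = 0.0667 M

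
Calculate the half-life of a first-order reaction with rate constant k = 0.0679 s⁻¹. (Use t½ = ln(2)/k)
10.21 s

t½ = ln(2)/k = 0.6931/0.0679 = 10.21 s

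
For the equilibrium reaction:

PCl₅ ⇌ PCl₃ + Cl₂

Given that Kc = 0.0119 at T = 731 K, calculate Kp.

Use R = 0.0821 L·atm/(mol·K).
K_p = 0.7142

Δn = (moles gaseous products) − (moles gaseous reactants) = 1
T = 731 K; RT = 0.0821 × 731 = 60.0151
Kp = Kc·(RT)^Δn = 0.0119 × (60.0151)^1 = 0.0119 × 60.0151 = 0.7142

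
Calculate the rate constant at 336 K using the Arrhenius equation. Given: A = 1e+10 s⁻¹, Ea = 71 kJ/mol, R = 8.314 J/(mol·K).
9.16e-02 s⁻¹

k = A·exp(-Ea/(R·T)) = 1e+10·exp(-71000/(8.314·336)) = 1e+10·exp(-25.4161) = 1e+10·9.1606e-12 = 9.16e-02 s⁻¹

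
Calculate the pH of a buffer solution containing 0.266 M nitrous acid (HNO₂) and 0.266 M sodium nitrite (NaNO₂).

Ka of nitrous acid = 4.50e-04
pH = 3.35

pKa = -log(4.50e-04) = 3.35. pH = pKa + log([A⁻]/[HA]) = 3.35 + log(0.266/0.266)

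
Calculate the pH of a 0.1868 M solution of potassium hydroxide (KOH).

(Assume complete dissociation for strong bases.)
pH = 13.27

[OH⁻] = 0.1868 M for strong base. pOH = -log[OH⁻] = 0.73, pH = 14 - pOH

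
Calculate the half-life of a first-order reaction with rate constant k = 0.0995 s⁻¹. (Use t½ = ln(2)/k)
6.97 s

t½ = ln(2)/k = 0.6931/0.0995 = 6.97 s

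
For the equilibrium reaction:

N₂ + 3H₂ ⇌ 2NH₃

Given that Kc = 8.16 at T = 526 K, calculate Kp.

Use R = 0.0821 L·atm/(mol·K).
K_p = 0.0044

Δn = (moles gaseous products) − (moles gaseous reactants) = -2
T = 526 K; RT = 0.0821 × 526 = 43.1846
Kp = Kc·(RT)^Δn = 8.16 × (43.1846)^-2 = 8.16 × 0.000536219 = 0.0044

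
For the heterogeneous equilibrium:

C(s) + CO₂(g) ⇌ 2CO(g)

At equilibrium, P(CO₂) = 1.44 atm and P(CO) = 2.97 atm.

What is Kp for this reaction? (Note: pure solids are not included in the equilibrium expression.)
K_p = 6.126

Solid C is excluded.
Kp = P(CO)²/P(CO₂) = (2.97)²/1.44 = 8.821/1.44 = 6.126.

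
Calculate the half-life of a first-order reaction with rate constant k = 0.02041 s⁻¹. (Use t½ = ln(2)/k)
33.96 s

t½ = ln(2)/k = 0.6931/0.02041 = 33.96 s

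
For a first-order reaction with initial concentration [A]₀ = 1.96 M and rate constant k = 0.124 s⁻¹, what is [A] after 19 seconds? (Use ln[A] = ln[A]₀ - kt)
0.1858 M

ln[A] = ln[A]₀ - k·t = ln(1.96) - (0.124)·(19) = 0.6729 - 2.3560 = -1.6831
[A] = e^(-1.6831) = 0.1858 M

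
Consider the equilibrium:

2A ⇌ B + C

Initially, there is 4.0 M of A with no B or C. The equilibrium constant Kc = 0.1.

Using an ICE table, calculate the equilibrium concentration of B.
[B] = 0.775 M

ICE: [A] = 4.0 − 2x, [B] = [C] = x.
Kc = x²/(4.0 − 2x)² = 0.1 ⇒ √Kc = x/(4.0 − 2x).
x = √0.1·4.0/(1 + 2√0.1) = 0.31623·4.0/1.6325 = 0.77485.
[B] = x = 0.775 M.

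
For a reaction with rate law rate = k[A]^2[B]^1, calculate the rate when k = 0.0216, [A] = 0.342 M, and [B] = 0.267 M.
0.0006746 M/s

rate = k·[A]^2·[B]^1 = 0.0216·(0.342)^2·(0.267)^1 = 0.0216·0.116964·0.267 = 0.0006746 M/s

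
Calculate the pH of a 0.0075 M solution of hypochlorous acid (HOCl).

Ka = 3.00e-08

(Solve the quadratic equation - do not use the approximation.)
pH = 4.82

x² + Ka×x - Ka×C = 0. Using quadratic formula: [H⁺] = 1.4985e-05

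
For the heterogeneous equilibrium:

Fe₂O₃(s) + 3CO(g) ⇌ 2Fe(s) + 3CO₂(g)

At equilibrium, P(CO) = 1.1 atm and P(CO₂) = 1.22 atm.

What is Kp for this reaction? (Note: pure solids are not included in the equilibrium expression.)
K_p = 1.364

Solids (Fe₂O₃, Fe) are excluded.
Kp = P(CO₂)³/P(CO)³ = (1.22)³/(1.1)³ = 1.816/1.331 = 1.364.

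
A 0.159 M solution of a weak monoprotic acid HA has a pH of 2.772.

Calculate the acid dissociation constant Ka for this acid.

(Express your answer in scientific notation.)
K_a = 1.82e-05

[H⁺] = 10^(−pH) = 10^(−2.772) = 1.690e-03 M. For HA ⇌ H⁺ + A⁻, Ka = x²/(C − x) = (1.690e-03)²/(0.159 − 1.690e-03) = 1.82e-05.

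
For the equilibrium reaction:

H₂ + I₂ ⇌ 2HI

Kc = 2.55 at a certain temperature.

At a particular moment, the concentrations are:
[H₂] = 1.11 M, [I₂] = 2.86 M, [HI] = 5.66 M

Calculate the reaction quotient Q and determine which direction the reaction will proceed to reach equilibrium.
Q = 10.091, Q > K, reaction proceeds reverse (toward reactants)

Q = ([HI]^2) / ([H₂] × [I₂])
  = ((5.66)^2) / ((1.11)·(2.86)) = 32.036/3.1746 = 10.09
Since Q = 10.09 > Kc = 2.55, the reaction proceeds reverse (toward reactants) to reach equilibrium.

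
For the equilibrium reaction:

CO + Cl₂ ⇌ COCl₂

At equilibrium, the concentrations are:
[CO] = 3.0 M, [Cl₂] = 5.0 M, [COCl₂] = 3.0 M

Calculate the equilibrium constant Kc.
K_c = 0.2000

Kc = ([COCl₂]) / ([CO] × [Cl₂])
   = ((3.0)) / ((3.0)·(5.0))
   = 3 / 15 = 0.2000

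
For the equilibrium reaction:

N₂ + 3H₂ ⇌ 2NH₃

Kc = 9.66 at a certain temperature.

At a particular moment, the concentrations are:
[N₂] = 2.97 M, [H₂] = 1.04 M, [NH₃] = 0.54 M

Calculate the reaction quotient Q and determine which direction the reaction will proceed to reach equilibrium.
Q = 0.087, Q < K, reaction proceeds forward (toward products)

Q = ([NH₃]^2) / ([N₂] × [H₂]^3)
  = ((0.54)^2) / ((2.97)·(1.04)^3) = 0.2916/3.3408 = 0.08728
Since Q = 0.08728 < Kc = 9.66, the reaction proceeds forward (toward products) to reach equilibrium.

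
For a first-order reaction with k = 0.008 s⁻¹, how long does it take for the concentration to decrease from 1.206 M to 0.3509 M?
154.32 s

From ln[A] = ln[A]₀ - k·t: t = ln([A]₀/[A])/k = ln(1.206/0.3509)/0.008 = ln(3.4369)/0.008 = 1.2346/0.008 = 154.32 s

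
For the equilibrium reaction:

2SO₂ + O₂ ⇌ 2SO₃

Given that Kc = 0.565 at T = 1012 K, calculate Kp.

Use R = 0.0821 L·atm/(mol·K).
K_p = 0.0068

Δn = (moles gaseous products) − (moles gaseous reactants) = -1
T = 1012 K; RT = 0.0821 × 1012 = 83.0852
Kp = Kc·(RT)^Δn = 0.565 × (83.0852)^-1 = 0.565 × 0.0120358 = 0.0068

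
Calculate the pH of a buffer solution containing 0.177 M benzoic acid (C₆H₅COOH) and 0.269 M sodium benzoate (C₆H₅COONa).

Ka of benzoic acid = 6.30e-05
pH = 4.38

pKa = -log(6.30e-05) = 4.20. pH = pKa + log([A⁻]/[HA]) = 4.20 + log(0.269/0.177)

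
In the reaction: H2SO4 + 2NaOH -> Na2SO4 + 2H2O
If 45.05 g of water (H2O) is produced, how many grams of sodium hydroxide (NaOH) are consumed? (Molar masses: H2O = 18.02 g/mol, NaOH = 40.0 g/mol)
Moles of H2O = 45.05 g ÷ 18.02 g/mol = 2.5 mol
Mole ratio: 2 mol NaOH / 2 mol H2O
Moles of NaOH = 2.5 × (2/2) = 2.5 mol
Mass of NaOH = 2.5 mol × 40.0 g/mol = 100 g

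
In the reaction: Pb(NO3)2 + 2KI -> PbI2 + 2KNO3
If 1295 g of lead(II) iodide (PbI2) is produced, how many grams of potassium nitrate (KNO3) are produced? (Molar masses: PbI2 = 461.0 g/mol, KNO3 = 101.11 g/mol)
Moles of PbI2 = 1295 g ÷ 461.0 g/mol = 2.80911 mol
Mole ratio: 2 mol KNO3 / 1 mol PbI2
Moles of KNO3 = 2.80911 × (2/1) = 5.61822 mol
Mass of KNO3 = 5.61822 mol × 101.11 g/mol = 568.1 g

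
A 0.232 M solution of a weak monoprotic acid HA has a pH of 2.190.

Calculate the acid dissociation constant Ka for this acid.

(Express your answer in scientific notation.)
K_a = 1.85e-04

[H⁺] = 10^(−pH) = 10^(−2.190) = 6.457e-03 M. For HA ⇌ H⁺ + A⁻, Ka = x²/(C − x) = (6.457e-03)²/(0.232 − 6.457e-03) = 1.85e-04.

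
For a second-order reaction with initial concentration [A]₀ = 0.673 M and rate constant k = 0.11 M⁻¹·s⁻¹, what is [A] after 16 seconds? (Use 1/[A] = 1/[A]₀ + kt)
0.3081 M

1/[A] = 1/[A]₀ + k·t = 1/0.673 + (0.11)·(16) = 1.4859 + 1.7600 = 3.2459
[A] = 1/3.2459 = 0.3081 M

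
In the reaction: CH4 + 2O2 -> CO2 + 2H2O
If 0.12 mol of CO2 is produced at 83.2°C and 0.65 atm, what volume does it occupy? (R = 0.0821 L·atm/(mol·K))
T = 83.2°C + 273.15 = 356.35 K
V = nRT/P = (0.12 × 0.0821 × 356.35) / 0.65
V = 5.40 L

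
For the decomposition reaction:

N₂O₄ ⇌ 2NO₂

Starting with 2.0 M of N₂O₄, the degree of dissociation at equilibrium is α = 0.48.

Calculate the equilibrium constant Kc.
K_c = 3.5446

x = α·[A]₀ = 0.48 × 2.0 = 0.96 M dissociated.
At eq: [N₂O₄] = 2.0 − 0.96 = 1.04 M; [NO₂] = 2x = 1.92 M.
Kc = [NO₂]²/[N₂O₄] = (1.92)²/1.04 = 3.545.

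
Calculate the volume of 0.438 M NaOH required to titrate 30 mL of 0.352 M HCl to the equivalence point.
V_{base} = 24.1 mL

At equivalence: moles acid = moles base.
moles HCl = 0.352 M × 0.03 L = 0.01056 mol
V_NaOH = 0.01056 mol ÷ 0.438 M = 0.02411 L = 24.1 mL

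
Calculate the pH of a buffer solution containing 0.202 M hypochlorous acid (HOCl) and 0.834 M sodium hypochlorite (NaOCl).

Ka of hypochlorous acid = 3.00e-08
pH = 8.14

pKa = -log(3.00e-08) = 7.52. pH = pKa + log([A⁻]/[HA]) = 7.52 + log(0.834/0.202)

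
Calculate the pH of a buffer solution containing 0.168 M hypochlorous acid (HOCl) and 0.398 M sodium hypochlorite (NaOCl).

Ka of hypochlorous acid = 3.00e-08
pH = 7.90

pKa = -log(3.00e-08) = 7.52. pH = pKa + log([A⁻]/[HA]) = 7.52 + log(0.398/0.168)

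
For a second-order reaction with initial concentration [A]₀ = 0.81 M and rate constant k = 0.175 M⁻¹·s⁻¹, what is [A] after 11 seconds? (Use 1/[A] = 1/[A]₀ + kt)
0.3165 M

1/[A] = 1/[A]₀ + k·t = 1/0.81 + (0.175)·(11) = 1.2346 + 1.9250 = 3.1596
[A] = 1/3.1596 = 0.3165 M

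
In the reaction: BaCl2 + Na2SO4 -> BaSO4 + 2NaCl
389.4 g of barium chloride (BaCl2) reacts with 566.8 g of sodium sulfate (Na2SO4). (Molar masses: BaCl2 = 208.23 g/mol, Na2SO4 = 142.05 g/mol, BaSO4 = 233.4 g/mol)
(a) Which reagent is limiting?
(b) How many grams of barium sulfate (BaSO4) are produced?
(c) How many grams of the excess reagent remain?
(a) BaCl2, (b) 436.5 g, (c) 301.2 g

Moles of BaCl2 = 389.4 g ÷ 208.23 g/mol = 1.87005 mol
Moles of Na2SO4 = 566.8 g ÷ 142.05 g/mol = 3.99014 mol
Moles ÷ coefficient: BaCl2: 1.87005/1 = 1.87, Na2SO4: 3.99014/1 = 3.99
(a) BaCl2 has the smaller value, so BaCl2 is the limiting reagent.
(b) Moles of BaSO4 = 1.87005 mol BaCl2 × (1/1) = 1.87005 mol; mass = 1.87005 mol × 233.4 g/mol = 436.5 g
(c) Na2SO4 consumed = 1.87005 × (1/1) = 1.87005 mol; remaining = 3.99014 − 1.87005 = 2.1201 mol; mass = 2.1201 mol × 142.05 g/mol = 301.2 g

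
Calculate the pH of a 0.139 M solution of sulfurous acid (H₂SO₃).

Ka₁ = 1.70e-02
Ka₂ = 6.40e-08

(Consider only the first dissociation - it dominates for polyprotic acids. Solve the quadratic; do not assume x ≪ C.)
pH = 1.39

x² + Ka₁·x − Ka₁·C = 0 with Ka₁ = 1.70e-02, C = 0.139.
x = (−Ka₁ + √(Ka₁² + 4·Ka₁·C))/2 = 4.0848e-02 M, so pH = 1.39.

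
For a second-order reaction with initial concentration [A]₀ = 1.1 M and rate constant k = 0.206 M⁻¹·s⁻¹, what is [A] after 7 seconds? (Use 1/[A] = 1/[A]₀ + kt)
0.4253 M

1/[A] = 1/[A]₀ + k·t = 1/1.1 + (0.206)·(7) = 0.9091 + 1.4420 = 2.3511
[A] = 1/2.3511 = 0.4253 M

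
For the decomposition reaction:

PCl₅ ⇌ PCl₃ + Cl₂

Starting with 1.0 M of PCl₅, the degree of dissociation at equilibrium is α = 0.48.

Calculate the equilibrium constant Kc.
K_c = 0.4431

x = α·[A]₀ = 0.48 × 1.0 = 0.48 M dissociated.
At eq: [PCl₅] = 1.0 − 0.48 = 0.52 M; [PCl₃] = [Cl₂] = x = 0.48 M.
Kc = [PCl₃][Cl₂]/[PCl₅] = (0.48)²/0.52 = 0.4431.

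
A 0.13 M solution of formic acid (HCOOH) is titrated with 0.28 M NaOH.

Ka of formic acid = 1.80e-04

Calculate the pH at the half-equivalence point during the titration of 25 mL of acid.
pH = pKa = 3.74

At the half-equivalence point, [HA] = [A⁻], so by Henderson–Hasselbalch pH = pKa + log(1) = pKa.
pKa = −log(1.80e-04) = 3.74.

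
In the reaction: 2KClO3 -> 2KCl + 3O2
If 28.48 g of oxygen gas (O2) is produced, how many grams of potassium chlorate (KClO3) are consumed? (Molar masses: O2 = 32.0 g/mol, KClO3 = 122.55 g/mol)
Moles of O2 = 28.48 g ÷ 32.0 g/mol = 0.89 mol
Mole ratio: 2 mol KClO3 / 3 mol O2
Moles of KClO3 = 0.89 × (2/3) = 0.593333 mol
Mass of KClO3 = 0.593333 mol × 122.55 g/mol = 72.71 g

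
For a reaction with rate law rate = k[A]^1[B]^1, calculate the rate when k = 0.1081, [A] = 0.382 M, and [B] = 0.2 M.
0.008259 M/s

rate = k·[A]^1·[B]^1 = 0.1081·(0.382)^1·(0.2)^1 = 0.1081·0.382·0.2 = 0.008259 M/s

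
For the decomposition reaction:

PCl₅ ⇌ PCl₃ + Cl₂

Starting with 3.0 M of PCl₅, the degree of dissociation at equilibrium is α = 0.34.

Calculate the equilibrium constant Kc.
K_c = 0.5255

x = α·[A]₀ = 0.34 × 3.0 = 1.02 M dissociated.
At eq: [PCl₅] = 3.0 − 1.02 = 1.98 M; [PCl₃] = [Cl₂] = x = 1.02 M.
Kc = [PCl₃][Cl₂]/[PCl₅] = (1.02)²/1.98 = 0.5255.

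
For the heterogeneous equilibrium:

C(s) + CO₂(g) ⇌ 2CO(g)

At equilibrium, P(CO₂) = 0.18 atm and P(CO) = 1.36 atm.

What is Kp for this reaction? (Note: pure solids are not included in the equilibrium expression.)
K_p = 10.276

Solid C is excluded.
Kp = P(CO)²/P(CO₂) = (1.36)²/0.18 = 1.85/0.18 = 10.276.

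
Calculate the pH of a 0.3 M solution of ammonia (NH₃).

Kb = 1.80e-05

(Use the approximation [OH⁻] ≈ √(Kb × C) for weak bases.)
pH = 11.37

[OH⁻] = √(Kb × C) = √(1.80e-05 × 0.3) = 2.3238e-03. pOH = 2.63, pH = 14 - pOH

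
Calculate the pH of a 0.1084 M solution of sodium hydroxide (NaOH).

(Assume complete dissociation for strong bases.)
pH = 13.04

[OH⁻] = 0.1084 M for strong base. pOH = -log[OH⁻] = 0.96, pH = 14 - pOH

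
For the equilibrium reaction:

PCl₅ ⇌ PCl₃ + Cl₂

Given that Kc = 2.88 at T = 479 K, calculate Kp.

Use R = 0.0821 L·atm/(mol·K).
K_p = 113.2586

Δn = (moles gaseous products) − (moles gaseous reactants) = 1
T = 479 K; RT = 0.0821 × 479 = 39.3259
Kp = Kc·(RT)^Δn = 2.88 × (39.3259)^1 = 2.88 × 39.3259 = 113.2586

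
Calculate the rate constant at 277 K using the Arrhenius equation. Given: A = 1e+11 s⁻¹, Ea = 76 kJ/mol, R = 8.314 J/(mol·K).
4.66e-04 s⁻¹

k = A·exp(-Ea/(R·T)) = 1e+11·exp(-76000/(8.314·277)) = 1e+11·exp(-33.0007) = 1e+11·4.6554e-15 = 4.66e-04 s⁻¹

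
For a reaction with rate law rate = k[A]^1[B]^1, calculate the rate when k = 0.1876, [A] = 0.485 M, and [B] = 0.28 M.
0.02548 M/s

rate = k·[A]^1·[B]^1 = 0.1876·(0.485)^1·(0.28)^1 = 0.1876·0.485·0.28 = 0.02548 M/s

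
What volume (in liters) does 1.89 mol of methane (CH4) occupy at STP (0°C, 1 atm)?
At STP, 1 mol of gas occupies 22.4 L
Volume = 1.89 mol × 22.4 L/mol = 42.34 L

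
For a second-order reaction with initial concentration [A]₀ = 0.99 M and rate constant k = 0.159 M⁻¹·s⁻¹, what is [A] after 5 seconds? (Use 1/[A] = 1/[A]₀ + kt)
0.5540 M

1/[A] = 1/[A]₀ + k·t = 1/0.99 + (0.159)·(5) = 1.0101 + 0.7950 = 1.8051
[A] = 1/1.8051 = 0.5540 M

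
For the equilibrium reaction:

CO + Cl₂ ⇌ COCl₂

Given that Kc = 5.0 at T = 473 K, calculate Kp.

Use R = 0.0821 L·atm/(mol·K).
K_p = 0.1288

Δn = (moles gaseous products) − (moles gaseous reactants) = -1
T = 473 K; RT = 0.0821 × 473 = 38.8333
Kp = Kc·(RT)^Δn = 5.0 × (38.8333)^-1 = 5.0 × 0.0257511 = 0.1288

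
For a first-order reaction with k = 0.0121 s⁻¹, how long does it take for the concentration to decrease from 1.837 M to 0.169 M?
197.19 s

From ln[A] = ln[A]₀ - k·t: t = ln([A]₀/[A])/k = ln(1.837/0.169)/0.0121 = ln(10.8698)/0.0121 = 2.3860/0.0121 = 197.19 s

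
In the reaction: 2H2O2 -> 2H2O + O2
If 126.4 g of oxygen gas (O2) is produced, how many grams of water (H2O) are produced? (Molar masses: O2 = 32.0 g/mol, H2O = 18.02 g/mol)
Moles of O2 = 126.4 g ÷ 32.0 g/mol = 3.95 mol
Mole ratio: 2 mol H2O / 1 mol O2
Moles of H2O = 3.95 × (2/1) = 7.9 mol
Mass of H2O = 7.9 mol × 18.02 g/mol = 142.4 g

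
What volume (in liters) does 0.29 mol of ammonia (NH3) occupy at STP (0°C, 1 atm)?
At STP, 1 mol of gas occupies 22.4 L
Volume = 0.29 mol × 22.4 L/mol = 6.50 L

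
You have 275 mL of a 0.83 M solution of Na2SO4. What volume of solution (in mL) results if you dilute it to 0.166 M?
Using M₁V₁ = M₂V₂:
0.83 × 275 = 0.166 × V₂
V₂ = (0.83 × 275) / 0.166 = 1375 mL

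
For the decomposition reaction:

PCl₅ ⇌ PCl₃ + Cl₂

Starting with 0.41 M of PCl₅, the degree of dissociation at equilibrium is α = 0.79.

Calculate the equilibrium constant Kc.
K_c = 1.2185

x = α·[A]₀ = 0.79 × 0.41 = 0.3239 M dissociated.
At eq: [PCl₅] = 0.41 − 0.3239 = 0.0861 M; [PCl₃] = [Cl₂] = x = 0.3239 M.
Kc = [PCl₃][Cl₂]/[PCl₅] = (0.3239)²/0.0861 = 1.218.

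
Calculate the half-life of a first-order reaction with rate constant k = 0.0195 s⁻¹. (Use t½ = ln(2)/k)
35.55 s

t½ = ln(2)/k = 0.6931/0.0195 = 35.55 s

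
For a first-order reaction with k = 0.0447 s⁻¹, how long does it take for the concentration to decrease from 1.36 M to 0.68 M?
15.51 s

From ln[A] = ln[A]₀ - k·t: t = ln([A]₀/[A])/k = ln(1.36/0.68)/0.0447 = ln(2.0000)/0.0447 = 0.6931/0.0447 = 15.51 s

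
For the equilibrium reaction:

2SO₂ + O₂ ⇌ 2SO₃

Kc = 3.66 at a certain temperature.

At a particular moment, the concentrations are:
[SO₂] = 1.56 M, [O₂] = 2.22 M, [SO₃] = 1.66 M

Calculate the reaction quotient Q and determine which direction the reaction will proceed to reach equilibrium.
Q = 0.510, Q < K, reaction proceeds forward (toward products)

Q = ([SO₃]^2) / ([SO₂]^2 × [O₂])
  = ((1.66)^2) / ((1.56)^2·(2.22)) = 2.7556/5.4026 = 0.5101
Since Q = 0.5101 < Kc = 3.66, the reaction proceeds forward (toward products) to reach equilibrium.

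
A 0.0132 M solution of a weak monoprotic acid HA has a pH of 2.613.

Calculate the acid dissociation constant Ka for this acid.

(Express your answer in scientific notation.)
K_a = 5.52e-04

[H⁺] = 10^(−pH) = 10^(−2.613) = 2.438e-03 M. For HA ⇌ H⁺ + A⁻, Ka = x²/(C − x) = (2.438e-03)²/(0.0132 − 2.438e-03) = 5.52e-04.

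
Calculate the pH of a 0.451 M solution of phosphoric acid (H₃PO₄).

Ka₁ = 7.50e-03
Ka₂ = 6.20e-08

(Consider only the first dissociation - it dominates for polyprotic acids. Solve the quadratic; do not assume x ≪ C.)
pH = 1.26

x² + Ka₁·x − Ka₁·C = 0 with Ka₁ = 7.50e-03, C = 0.451.
x = (−Ka₁ + √(Ka₁² + 4·Ka₁·C))/2 = 5.4530e-02 M, so pH = 1.26.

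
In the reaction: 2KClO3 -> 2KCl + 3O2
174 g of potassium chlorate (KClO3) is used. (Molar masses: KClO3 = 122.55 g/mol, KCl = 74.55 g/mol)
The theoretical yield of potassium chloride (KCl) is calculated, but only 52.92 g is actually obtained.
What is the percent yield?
Moles of KClO3 = 174 g ÷ 122.55 g/mol = 1.41983 mol
Mole ratio: 2 mol KCl / 2 mol KClO3
Moles of KCl = 1.41983 × (2/2) = 1.41983 mol
Theoretical yield = 1.41983 mol × 74.55 g/mol = 105.85 g
Actual yield = 52.92 g
Percent yield = (52.92 / 105.85) × 100% = 50.0%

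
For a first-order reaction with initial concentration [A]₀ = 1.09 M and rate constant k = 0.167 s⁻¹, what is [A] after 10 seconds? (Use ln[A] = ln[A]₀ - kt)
0.2052 M

ln[A] = ln[A]₀ - k·t = ln(1.09) - (0.167)·(10) = 0.0862 - 1.6700 = -1.5838
[A] = e^(-1.5838) = 0.2052 M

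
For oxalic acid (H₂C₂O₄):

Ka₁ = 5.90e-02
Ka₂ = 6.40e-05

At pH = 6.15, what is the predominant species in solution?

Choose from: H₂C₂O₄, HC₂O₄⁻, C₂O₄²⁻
C₂O₄²⁻

pKa1 = 1.23, pKa2 = 4.19. Each pKa is the crossover between adjacent species; pH = 6.15 lies in the region where C₂O₄²⁻ predominates.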